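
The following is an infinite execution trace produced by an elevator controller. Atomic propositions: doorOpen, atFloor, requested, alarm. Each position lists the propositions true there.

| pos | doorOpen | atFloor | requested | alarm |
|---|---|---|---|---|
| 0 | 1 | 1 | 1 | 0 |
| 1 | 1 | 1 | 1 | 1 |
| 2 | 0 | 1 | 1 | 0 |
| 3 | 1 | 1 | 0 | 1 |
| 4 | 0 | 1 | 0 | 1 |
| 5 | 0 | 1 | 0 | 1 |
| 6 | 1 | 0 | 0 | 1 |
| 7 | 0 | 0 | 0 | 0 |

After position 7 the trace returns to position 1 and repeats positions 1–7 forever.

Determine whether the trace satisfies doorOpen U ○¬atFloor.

Walking from position 0: at position 2, ○¬atFloor has not yet held and doorOpen fails, so doorOpen U ○¬atFloor is false.

Does not hold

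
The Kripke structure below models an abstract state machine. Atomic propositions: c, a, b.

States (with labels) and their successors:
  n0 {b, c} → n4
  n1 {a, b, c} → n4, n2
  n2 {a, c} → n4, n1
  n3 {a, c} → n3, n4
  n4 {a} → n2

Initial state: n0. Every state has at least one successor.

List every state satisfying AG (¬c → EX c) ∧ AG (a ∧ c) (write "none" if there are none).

States satisfying ¬c → EX c: {n0, n1, n2, n3, n4}.
States satisfying AG (¬c → EX c): {n0, n1, n2, n3, n4}.
States satisfying a ∧ c: {n1, n2, n3}.
States satisfying AG (a ∧ c): ∅.
States satisfying AG (¬c → EX c) ∧ AG (a ∧ c): ∅.

none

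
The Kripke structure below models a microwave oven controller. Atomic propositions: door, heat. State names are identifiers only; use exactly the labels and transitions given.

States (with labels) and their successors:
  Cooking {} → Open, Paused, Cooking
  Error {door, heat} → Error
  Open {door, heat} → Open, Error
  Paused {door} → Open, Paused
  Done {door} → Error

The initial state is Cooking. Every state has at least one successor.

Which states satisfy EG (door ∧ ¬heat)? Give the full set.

{Paused}

States satisfying door ∧ ¬heat: {Paused, Done}.
States satisfying EG (door ∧ ¬heat): {Paused}.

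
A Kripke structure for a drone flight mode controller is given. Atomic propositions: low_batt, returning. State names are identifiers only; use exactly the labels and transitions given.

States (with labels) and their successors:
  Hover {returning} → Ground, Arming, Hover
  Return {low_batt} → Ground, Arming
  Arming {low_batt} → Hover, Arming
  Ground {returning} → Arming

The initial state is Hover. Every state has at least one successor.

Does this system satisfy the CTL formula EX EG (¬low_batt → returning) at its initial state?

Satisfied

States satisfying EG (¬low_batt → returning): {Hover, Return, Arming, Ground}.
States satisfying EX EG (¬low_batt → returning): {Hover, Return, Arming, Ground}.
Hover ∈ Sat(EX EG (¬low_batt → returning)).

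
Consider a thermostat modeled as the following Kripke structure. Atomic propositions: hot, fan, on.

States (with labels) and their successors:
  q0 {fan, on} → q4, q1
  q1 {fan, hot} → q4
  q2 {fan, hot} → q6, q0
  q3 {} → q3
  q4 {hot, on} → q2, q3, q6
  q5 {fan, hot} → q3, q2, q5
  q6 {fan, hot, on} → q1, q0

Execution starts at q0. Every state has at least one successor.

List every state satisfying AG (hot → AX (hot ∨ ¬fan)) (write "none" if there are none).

States satisfying hot → AX (hot ∨ ¬fan): {q0, q1, q3, q4, q5}.
States satisfying AG (hot → AX (hot ∨ ¬fan)): {q3}.

{q3}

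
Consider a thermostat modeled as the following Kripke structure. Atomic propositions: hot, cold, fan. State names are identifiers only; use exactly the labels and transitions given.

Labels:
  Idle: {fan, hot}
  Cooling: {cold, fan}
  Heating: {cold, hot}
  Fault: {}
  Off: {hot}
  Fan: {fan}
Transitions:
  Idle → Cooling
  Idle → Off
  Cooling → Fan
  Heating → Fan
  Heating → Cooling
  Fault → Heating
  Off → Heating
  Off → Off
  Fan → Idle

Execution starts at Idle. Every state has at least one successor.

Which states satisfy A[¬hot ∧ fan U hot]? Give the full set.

{Idle, Cooling, Heating, Off, Fan}

States satisfying ¬hot ∧ fan: {Cooling, Fan}.
States satisfying hot: {Idle, Heating, Off}.
States satisfying A[¬hot ∧ fan U hot]: {Idle, Cooling, Heating, Off, Fan}.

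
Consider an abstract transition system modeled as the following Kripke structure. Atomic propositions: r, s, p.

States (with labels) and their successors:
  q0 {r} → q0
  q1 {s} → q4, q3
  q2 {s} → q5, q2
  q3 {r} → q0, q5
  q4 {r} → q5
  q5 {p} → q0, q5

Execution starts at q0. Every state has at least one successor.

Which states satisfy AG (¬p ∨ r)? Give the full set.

States satisfying ¬p ∨ r: {q0, q1, q2, q3, q4}.
States satisfying AG (¬p ∨ r): {q0}.

{q0}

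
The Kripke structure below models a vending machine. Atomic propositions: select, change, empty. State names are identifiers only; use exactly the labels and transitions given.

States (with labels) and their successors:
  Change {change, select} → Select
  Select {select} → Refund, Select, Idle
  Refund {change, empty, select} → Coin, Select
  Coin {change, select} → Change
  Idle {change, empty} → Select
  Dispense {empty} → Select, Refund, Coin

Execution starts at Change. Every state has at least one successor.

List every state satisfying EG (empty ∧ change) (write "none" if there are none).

States satisfying empty ∧ change: {Refund, Idle}.
States satisfying EG (empty ∧ change): ∅.

none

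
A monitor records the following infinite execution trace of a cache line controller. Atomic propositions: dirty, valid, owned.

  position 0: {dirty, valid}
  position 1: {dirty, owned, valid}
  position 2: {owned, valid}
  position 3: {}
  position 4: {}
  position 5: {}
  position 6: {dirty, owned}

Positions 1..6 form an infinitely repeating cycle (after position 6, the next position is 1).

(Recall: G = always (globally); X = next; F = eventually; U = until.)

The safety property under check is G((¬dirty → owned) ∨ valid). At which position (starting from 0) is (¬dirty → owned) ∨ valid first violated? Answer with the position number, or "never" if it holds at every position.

Check (¬dirty → owned) ∨ valid at each position in order: 0 ✓, 1 ✓, 2 ✓.
At position 3 the labels are {}, so (¬dirty → owned) ∨ valid is false there. This is the first violation.

3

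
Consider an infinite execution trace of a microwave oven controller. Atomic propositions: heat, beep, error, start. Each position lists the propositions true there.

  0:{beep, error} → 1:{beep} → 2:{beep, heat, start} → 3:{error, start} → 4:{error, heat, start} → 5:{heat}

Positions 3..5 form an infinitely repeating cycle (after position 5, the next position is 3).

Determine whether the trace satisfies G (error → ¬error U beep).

error → ¬error U beep must hold at every position from 0 onward. It fails at position 3, so G (error → ¬error U beep) is false.
Positions where error holds: 0, 3, 4.
Check ¬error U beep at each: 0→ok, 3→fails, 4→fails.

Does not hold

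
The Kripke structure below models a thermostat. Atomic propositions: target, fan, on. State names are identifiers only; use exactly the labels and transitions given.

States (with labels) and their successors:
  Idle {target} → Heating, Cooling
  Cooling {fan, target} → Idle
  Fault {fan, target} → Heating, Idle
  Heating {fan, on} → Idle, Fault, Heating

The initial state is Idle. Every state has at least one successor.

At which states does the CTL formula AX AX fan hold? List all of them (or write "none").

{Cooling}

States satisfying AX fan: {Idle}.
States satisfying AX AX fan: {Cooling}.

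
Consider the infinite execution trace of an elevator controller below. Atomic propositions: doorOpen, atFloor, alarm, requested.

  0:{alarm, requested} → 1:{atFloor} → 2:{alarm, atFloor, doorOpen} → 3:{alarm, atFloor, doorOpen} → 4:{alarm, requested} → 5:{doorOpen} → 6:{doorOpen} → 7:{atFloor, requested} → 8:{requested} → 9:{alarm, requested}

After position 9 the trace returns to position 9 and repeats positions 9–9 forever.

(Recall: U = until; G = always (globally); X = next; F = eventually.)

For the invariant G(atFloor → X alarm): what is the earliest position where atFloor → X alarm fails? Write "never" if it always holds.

7

Check atFloor → X alarm at each position in order: 0 ✓, 1 ✓, 2 ✓, 3 ✓, 4 ✓, 5 ✓, 6 ✓.
At position 7 the labels are {atFloor, requested} and the next position 8 has {requested}, so atFloor → X alarm is false there. This is the first violation.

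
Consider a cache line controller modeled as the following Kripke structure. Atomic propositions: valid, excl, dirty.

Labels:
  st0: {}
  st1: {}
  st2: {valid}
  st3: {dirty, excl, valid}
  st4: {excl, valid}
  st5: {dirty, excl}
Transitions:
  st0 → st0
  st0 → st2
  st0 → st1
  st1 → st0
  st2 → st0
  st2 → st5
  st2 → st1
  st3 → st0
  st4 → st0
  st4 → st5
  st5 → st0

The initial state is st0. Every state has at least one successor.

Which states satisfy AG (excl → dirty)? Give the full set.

States satisfying excl → dirty: {st0, st1, st2, st3, st5}.
States satisfying AG (excl → dirty): {st0, st1, st2, st3, st5}.

{st0, st1, st2, st3, st5}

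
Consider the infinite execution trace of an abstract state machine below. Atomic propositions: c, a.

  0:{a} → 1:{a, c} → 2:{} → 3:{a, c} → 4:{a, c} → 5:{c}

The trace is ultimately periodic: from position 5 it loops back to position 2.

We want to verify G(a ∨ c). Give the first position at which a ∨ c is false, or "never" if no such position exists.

Check a ∨ c at each position in order: 0 ✓, 1 ✓.
At position 2 the labels are {}, so a ∨ c is false there. This is the first violation.

2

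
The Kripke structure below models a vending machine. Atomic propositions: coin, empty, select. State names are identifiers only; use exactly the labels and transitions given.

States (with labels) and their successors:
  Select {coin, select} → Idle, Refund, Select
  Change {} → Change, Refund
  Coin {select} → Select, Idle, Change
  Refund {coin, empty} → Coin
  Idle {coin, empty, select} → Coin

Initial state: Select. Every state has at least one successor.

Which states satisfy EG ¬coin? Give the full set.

States satisfying ¬coin: {Change, Coin}.
States satisfying EG ¬coin: {Change, Coin}.

{Change, Coin}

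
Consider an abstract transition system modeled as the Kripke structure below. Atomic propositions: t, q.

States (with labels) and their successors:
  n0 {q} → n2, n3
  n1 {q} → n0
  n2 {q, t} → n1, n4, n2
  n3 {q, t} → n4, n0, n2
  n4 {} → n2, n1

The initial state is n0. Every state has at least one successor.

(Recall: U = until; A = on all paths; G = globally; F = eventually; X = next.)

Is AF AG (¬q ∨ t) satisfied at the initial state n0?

No

States satisfying AG (¬q ∨ t): ∅.
States satisfying AF AG (¬q ∨ t): ∅.
There is a path from n0 along which AG (¬q ∨ t) never holds.
n0 ∉ Sat(AF AG (¬q ∨ t)).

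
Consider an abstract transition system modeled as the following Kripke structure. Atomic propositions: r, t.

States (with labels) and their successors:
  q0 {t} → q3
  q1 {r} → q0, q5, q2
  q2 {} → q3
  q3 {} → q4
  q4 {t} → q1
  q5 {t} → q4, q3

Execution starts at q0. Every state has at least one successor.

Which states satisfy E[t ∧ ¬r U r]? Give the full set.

States satisfying t ∧ ¬r: {q0, q4, q5}.
States satisfying r: {q1}.
States satisfying E[t ∧ ¬r U r]: {q1, q4, q5}.

{q1, q4, q5}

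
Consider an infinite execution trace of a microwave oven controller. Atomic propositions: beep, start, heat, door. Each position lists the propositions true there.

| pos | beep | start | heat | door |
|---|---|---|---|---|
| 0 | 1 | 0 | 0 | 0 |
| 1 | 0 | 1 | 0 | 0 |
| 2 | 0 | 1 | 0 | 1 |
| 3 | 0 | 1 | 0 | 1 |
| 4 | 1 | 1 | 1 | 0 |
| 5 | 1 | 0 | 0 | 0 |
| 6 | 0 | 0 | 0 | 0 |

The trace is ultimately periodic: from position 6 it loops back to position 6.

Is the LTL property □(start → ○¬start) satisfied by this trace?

Violated

start → ○¬start must hold at every position from 0 onward. It fails at position 1, so □(start → ○¬start) is false.
Positions where start holds: 1, 2, 3, 4.
Check ○¬start at each: 1→fails, 2→fails, 3→fails, 4→ok.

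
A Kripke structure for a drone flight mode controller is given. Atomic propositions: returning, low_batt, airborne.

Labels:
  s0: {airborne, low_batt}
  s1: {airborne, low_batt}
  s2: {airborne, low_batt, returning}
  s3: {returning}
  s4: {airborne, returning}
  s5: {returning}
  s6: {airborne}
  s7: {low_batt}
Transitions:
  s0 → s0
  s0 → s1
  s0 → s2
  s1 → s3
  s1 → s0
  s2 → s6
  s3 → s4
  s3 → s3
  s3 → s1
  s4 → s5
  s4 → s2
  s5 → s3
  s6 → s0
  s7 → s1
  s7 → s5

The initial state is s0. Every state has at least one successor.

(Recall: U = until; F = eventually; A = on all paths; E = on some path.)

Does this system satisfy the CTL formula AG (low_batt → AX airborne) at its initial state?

No

States satisfying low_batt → AX airborne: {s0, s2, s3, s4, s5, s6}.
States satisfying AG (low_batt → AX airborne): ∅.
s1 is reachable from s0 and violates low_batt → AX airborne, so AG fails at s0.
s0 ∉ Sat(AG (low_batt → AX airborne)).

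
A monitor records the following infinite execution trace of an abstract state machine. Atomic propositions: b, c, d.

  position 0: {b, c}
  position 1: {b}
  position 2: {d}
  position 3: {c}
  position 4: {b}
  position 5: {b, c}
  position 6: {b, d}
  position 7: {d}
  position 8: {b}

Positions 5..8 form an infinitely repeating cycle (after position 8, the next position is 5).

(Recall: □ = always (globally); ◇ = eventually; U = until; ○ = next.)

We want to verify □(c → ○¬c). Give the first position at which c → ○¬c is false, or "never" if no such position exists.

never

c → ○¬c holds at every position 0..8, and those are all the positions the trace ever visits, so the invariant □(c → ○¬c) is never violated.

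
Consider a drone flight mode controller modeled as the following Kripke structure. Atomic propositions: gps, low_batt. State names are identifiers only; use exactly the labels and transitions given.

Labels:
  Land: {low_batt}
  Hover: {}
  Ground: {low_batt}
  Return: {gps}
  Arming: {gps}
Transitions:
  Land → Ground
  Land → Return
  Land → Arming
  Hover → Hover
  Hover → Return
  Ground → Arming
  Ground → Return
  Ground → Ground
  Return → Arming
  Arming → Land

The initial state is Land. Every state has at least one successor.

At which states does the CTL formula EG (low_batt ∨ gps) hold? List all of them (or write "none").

States satisfying low_batt ∨ gps: {Land, Ground, Return, Arming}.
States satisfying EG (low_batt ∨ gps): {Land, Ground, Return, Arming}.

{Land, Ground, Return, Arming}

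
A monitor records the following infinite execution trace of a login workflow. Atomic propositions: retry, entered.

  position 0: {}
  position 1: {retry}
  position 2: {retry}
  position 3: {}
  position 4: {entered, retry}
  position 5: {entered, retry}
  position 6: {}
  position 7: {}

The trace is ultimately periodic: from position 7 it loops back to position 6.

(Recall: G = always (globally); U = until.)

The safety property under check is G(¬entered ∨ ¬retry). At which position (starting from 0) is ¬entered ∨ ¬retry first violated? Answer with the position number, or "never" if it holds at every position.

Check ¬entered ∨ ¬retry at each position in order: 0 ✓, 1 ✓, 2 ✓, 3 ✓.
At position 4 the labels are {entered, retry}, so ¬entered ∨ ¬retry is false there. This is the first violation.

4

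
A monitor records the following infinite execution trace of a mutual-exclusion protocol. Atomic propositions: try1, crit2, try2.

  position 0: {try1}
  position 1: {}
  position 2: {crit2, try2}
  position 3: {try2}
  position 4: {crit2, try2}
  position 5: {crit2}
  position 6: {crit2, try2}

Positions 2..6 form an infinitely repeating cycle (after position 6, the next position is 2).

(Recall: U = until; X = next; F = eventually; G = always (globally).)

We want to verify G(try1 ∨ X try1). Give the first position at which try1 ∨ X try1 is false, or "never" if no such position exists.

Check try1 ∨ X try1 at each position in order: 0 ✓.
At position 1 the labels are {} and the next position 2 has {crit2, try2}, so try1 ∨ X try1 is false there. This is the first violation.

1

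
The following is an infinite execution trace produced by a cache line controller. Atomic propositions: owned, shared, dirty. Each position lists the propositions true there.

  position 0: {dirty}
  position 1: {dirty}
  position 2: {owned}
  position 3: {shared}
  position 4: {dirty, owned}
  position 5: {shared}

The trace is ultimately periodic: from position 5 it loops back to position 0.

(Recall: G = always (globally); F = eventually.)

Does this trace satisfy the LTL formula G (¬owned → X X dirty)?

No

¬owned → X X dirty must hold at every position from 0 onward. It fails at position 0, so G (¬owned → X X dirty) is false.
Positions where ¬owned holds: 0, 1, 3, 5.
Check X X dirty at each: 0→fails, 1→fails, 3→fails, 5→ok.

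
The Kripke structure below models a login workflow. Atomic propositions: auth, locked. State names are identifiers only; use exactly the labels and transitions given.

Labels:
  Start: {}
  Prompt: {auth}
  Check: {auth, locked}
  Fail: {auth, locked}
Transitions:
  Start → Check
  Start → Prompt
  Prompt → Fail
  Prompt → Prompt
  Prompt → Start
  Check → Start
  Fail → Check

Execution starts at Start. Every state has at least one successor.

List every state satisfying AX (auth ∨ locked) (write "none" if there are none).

States satisfying auth ∨ locked: {Prompt, Check, Fail}.
States satisfying AX (auth ∨ locked): {Start, Fail}.

{Start, Fail}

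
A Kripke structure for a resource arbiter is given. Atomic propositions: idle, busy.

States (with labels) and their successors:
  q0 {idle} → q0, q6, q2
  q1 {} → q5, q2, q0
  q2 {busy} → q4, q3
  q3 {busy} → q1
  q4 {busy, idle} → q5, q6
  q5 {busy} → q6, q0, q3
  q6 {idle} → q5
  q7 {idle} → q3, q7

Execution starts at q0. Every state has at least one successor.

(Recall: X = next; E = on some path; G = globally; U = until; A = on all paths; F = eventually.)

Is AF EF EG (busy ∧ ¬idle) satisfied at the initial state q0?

Does not hold

States satisfying EF EG (busy ∧ ¬idle): ∅.
States satisfying AF EF EG (busy ∧ ¬idle): ∅.
There is a path from q0 along which EF EG (busy ∧ ¬idle) never holds.
q0 ∉ Sat(AF EF EG (busy ∧ ¬idle)).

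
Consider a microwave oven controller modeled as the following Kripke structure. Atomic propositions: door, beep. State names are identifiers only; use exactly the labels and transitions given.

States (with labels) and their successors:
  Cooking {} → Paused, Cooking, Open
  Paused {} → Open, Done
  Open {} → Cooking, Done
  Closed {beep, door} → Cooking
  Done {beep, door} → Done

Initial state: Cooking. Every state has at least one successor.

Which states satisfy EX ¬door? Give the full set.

States satisfying ¬door: {Cooking, Paused, Open}.
States satisfying EX ¬door: {Cooking, Paused, Open, Closed}.

{Cooking, Paused, Open, Closed}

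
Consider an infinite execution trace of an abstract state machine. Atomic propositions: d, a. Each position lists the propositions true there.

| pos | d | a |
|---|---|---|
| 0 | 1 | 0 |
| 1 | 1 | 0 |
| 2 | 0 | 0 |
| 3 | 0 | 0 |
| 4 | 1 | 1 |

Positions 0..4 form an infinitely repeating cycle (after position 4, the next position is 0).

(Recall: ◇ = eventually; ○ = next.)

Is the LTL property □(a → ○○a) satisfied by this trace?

a → ○○a must hold at every position from 0 onward. It fails at position 4, so □(a → ○○a) is false.
Positions where a holds: 4.
Check ○○a at each: 4→fails.

Violated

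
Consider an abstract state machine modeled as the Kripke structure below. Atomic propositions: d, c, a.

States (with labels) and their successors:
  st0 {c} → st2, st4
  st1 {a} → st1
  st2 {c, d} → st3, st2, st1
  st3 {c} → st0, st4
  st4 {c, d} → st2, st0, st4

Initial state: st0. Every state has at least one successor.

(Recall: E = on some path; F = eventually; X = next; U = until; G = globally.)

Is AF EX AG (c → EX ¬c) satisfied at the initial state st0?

States satisfying EX AG (c → EX ¬c): {st1, st2}.
States satisfying AF EX AG (c → EX ¬c): {st1, st2}.
There is a path from st0 along which EX AG (c → EX ¬c) never holds.
st0 ∉ Sat(AF EX AG (c → EX ¬c)).

Does not hold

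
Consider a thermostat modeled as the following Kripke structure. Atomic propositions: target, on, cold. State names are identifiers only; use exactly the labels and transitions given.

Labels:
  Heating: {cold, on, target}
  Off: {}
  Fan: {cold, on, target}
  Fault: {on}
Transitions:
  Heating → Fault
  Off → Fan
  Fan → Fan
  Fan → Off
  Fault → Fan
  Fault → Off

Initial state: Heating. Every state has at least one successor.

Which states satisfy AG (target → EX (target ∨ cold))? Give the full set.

States satisfying target → EX (target ∨ cold): {Off, Fan, Fault}.
States satisfying AG (target → EX (target ∨ cold)): {Off, Fan, Fault}.

{Off, Fan, Fault}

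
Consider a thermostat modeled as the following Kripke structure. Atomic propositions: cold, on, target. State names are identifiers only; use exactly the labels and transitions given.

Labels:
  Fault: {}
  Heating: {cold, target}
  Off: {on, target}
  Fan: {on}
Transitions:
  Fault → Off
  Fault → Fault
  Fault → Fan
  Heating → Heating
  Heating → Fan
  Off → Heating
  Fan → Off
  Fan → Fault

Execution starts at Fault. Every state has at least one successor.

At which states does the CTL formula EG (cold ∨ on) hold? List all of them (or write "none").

{Heating, Off, Fan}

States satisfying cold ∨ on: {Heating, Off, Fan}.
States satisfying EG (cold ∨ on): {Heating, Off, Fan}.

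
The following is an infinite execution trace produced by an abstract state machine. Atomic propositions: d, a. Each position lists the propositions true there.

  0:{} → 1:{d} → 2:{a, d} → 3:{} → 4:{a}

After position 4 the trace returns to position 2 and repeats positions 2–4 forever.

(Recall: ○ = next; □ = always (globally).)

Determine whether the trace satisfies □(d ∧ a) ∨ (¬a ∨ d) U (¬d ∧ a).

Holds

d ∧ a must hold at every position from 0 onward. It fails at position 0, so □(d ∧ a) is false.
Walking from position 0: ¬d ∧ a first holds at position 4, and ¬a ∨ d holds at every earlier position along the way, so (¬a ∨ d) U (¬d ∧ a) holds.
At position 0: □(d ∧ a) is false; (¬a ∨ d) U (¬d ∧ a) is true; so □(d ∧ a) ∨ (¬a ∨ d) U (¬d ∧ a) is true.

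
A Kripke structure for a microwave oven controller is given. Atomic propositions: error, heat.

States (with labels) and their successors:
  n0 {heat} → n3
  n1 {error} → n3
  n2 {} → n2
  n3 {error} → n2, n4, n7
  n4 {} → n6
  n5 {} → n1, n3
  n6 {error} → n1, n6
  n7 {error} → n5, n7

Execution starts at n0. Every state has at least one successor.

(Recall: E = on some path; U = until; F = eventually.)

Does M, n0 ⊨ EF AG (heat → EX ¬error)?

States satisfying AG (heat → EX ¬error): {n1, n2, n3, n4, n5, n6, n7}.
States satisfying EF AG (heat → EX ¬error): {n0, n1, n2, n3, n4, n5, n6, n7}.
Some path from n0 reaches a state where AG (heat → EX ¬error) holds.
n0 ∈ Sat(EF AG (heat → EX ¬error)).

Holds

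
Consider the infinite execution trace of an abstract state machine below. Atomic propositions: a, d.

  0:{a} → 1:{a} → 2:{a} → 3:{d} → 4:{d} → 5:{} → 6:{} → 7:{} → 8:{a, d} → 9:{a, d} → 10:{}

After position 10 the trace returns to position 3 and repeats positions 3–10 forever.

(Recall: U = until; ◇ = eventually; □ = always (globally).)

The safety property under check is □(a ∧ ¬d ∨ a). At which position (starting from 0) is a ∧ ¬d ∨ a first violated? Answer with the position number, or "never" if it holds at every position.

3

Check a ∧ ¬d ∨ a at each position in order: 0 ✓, 1 ✓, 2 ✓.
At position 3 the labels are {d}, so a ∧ ¬d ∨ a is false there. This is the first violation.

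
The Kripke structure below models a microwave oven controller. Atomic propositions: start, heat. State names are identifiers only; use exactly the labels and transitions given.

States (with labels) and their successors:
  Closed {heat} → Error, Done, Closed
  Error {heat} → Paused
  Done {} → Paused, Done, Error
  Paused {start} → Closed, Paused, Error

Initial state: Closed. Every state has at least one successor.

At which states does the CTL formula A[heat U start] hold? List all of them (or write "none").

{Error, Paused}

States satisfying heat: {Closed, Error}.
States satisfying start: {Paused}.
States satisfying A[heat U start]: {Error, Paused}.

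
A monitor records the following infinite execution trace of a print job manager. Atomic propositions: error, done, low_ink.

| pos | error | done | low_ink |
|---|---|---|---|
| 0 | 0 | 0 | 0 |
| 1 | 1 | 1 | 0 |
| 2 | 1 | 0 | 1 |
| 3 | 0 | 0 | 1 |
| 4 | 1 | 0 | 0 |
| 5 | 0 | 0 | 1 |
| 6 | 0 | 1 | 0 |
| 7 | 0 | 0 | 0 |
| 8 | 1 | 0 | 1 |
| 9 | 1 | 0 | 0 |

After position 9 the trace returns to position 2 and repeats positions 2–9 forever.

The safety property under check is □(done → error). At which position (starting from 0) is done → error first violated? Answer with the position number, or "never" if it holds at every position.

6

Check done → error at each position in order: 0 ✓, 1 ✓, 2 ✓, 3 ✓, 4 ✓, 5 ✓.
At position 6 the labels are {done}, so done → error is false there. This is the first violation.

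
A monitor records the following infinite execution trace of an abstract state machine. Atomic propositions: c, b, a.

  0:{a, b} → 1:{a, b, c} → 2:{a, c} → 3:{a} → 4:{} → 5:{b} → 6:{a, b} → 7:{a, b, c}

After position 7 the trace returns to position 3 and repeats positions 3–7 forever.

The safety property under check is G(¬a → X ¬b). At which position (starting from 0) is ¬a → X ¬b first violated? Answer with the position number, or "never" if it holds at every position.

Check ¬a → X ¬b at each position in order: 0 ✓, 1 ✓, 2 ✓, 3 ✓.
At position 4 the labels are {} and the next position 5 has {b}, so ¬a → X ¬b is false there. This is the first violation.

4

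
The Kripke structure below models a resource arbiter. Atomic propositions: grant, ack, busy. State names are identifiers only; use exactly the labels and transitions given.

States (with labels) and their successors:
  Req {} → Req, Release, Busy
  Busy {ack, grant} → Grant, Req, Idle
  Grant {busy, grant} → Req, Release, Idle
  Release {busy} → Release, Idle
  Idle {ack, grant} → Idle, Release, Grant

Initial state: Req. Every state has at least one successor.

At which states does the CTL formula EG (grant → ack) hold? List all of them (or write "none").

{Req, Busy, Release, Idle}

States satisfying grant → ack: {Req, Busy, Release, Idle}.
States satisfying EG (grant → ack): {Req, Busy, Release, Idle}.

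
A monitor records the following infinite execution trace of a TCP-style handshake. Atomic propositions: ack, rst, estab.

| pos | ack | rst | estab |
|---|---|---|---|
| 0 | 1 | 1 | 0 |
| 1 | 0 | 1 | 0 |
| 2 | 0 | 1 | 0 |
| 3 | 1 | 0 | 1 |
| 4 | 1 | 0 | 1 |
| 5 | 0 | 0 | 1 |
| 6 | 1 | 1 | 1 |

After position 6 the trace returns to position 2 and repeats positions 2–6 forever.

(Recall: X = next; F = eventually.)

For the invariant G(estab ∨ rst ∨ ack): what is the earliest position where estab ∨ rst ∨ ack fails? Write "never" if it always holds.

never

estab ∨ rst ∨ ack holds at every position 0..6, and those are all the positions the trace ever visits, so the invariant G(estab ∨ rst ∨ ack) is never violated.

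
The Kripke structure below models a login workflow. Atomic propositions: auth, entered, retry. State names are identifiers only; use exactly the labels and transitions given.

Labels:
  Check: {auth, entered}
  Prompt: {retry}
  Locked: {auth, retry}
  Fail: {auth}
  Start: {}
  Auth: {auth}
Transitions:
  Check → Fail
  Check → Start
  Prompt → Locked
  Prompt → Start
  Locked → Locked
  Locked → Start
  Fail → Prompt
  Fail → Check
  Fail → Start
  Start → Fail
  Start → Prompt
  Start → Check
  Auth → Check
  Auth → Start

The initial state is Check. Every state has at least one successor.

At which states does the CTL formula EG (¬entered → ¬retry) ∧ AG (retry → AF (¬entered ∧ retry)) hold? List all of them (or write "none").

States satisfying ¬entered → ¬retry: {Check, Fail, Start, Auth}.
States satisfying EG (¬entered → ¬retry): {Check, Fail, Start, Auth}.
States satisfying retry → AF (¬entered ∧ retry): {Check, Prompt, Locked, Fail, Start, Auth}.
States satisfying AG (retry → AF (¬entered ∧ retry)): {Check, Prompt, Locked, Fail, Start, Auth}.
States satisfying EG (¬entered → ¬retry) ∧ AG (retry → AF (¬entered ∧ retry)): {Check, Fail, Start, Auth}.

{Check, Fail, Start, Auth}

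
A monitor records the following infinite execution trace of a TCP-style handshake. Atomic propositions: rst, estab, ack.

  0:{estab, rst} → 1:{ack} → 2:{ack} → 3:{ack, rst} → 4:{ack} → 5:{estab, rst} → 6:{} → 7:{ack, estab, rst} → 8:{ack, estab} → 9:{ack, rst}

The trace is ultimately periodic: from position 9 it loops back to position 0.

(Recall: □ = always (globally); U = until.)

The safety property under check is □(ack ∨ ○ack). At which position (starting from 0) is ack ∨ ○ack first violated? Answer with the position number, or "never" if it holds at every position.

Check ack ∨ ○ack at each position in order: 0 ✓, 1 ✓, 2 ✓, 3 ✓, 4 ✓.
At position 5 the labels are {estab, rst} and the next position 6 has {}, so ack ∨ ○ack is false there. This is the first violation.

5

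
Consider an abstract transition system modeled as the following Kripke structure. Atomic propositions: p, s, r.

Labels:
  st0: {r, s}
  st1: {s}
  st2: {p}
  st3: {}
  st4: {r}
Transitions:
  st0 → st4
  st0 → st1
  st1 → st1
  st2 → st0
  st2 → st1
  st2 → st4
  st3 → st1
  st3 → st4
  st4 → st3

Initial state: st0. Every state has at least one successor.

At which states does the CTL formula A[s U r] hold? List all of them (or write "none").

States satisfying s: {st0, st1}.
States satisfying r: {st0, st4}.
States satisfying A[s U r]: {st0, st4}.

{st0, st4}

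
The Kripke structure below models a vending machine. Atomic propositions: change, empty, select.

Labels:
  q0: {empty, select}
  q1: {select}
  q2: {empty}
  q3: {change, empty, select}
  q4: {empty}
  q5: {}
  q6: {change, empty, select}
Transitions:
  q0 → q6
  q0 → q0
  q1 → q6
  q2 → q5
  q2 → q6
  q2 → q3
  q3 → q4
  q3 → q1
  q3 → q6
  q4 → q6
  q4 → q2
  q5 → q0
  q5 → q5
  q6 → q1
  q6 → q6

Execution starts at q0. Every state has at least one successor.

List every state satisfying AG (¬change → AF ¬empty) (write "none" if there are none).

States satisfying ¬change → AF ¬empty: {q1, q3, q5, q6}.
States satisfying AG (¬change → AF ¬empty): {q1, q6}.

{q1, q6}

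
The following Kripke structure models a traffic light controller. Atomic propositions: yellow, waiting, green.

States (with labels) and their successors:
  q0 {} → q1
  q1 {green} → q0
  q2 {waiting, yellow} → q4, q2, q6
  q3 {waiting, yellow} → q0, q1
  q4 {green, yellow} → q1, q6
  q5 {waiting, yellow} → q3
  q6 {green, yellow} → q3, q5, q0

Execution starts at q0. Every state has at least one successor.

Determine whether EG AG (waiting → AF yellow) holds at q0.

States satisfying AG (waiting → AF yellow): {q0, q1, q2, q3, q4, q5, q6}.
States satisfying EG AG (waiting → AF yellow): {q0, q1, q2, q3, q4, q5, q6}.
q0 ∈ Sat(EG AG (waiting → AF yellow)).

Yes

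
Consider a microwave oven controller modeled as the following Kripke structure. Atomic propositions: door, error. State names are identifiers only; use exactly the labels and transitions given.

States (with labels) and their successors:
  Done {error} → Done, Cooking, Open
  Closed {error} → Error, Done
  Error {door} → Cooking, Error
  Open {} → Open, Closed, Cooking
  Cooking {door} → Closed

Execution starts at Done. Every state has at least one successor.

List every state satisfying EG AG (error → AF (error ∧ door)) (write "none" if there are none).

none

States satisfying AG (error → AF (error ∧ door)): ∅.
States satisfying EG AG (error → AF (error ∧ door)): ∅.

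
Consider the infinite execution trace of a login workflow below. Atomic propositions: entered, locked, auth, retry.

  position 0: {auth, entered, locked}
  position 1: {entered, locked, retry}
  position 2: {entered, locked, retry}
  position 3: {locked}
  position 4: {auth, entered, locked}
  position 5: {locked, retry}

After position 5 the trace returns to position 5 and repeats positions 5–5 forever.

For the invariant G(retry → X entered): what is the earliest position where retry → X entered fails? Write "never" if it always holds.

Check retry → X entered at each position in order: 0 ✓, 1 ✓.
At position 2 the labels are {entered, locked, retry} and the next position 3 has {locked}, so retry → X entered is false there. This is the first violation.

2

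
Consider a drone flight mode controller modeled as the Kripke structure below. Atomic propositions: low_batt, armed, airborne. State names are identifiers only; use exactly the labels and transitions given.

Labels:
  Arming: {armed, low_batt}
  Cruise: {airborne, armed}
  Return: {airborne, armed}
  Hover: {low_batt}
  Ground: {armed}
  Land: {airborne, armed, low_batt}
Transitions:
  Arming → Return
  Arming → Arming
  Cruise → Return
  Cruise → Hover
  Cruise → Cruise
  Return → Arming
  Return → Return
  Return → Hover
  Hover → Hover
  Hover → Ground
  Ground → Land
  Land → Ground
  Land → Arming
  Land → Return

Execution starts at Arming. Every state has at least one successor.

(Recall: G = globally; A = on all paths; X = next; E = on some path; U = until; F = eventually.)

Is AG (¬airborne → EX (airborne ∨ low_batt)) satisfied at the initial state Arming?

Yes

States satisfying ¬airborne → EX (airborne ∨ low_batt): {Arming, Cruise, Return, Hover, Ground, Land}.
States satisfying AG (¬airborne → EX (airborne ∨ low_batt)): {Arming, Cruise, Return, Hover, Ground, Land}.
Every state reachable from Arming satisfies ¬airborne → EX (airborne ∨ low_batt).
Arming ∈ Sat(AG (¬airborne → EX (airborne ∨ low_batt))).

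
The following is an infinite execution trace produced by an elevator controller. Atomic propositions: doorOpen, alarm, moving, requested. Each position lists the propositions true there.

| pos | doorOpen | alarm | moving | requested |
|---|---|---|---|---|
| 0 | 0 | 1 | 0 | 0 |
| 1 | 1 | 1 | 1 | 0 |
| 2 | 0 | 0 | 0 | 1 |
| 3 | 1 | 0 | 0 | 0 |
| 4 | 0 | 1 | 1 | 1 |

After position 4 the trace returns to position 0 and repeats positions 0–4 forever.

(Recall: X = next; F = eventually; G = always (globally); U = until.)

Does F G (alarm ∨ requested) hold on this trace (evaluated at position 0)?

G (alarm ∨ requested) is false at every position 0..4, so it never becomes true and F G (alarm ∨ requested) fails.

Violated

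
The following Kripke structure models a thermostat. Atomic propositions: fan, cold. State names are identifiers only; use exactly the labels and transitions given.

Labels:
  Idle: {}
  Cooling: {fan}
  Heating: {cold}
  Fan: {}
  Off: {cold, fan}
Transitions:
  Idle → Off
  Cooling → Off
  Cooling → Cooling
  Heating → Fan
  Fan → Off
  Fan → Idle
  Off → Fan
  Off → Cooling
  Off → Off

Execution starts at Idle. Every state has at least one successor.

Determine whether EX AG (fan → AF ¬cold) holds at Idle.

States satisfying AG (fan → AF ¬cold): ∅.
States satisfying EX AG (fan → AF ¬cold): ∅.
No suitable path/successor from Idle witnesses the formula.
Idle ∉ Sat(EX AG (fan → AF ¬cold)).

Does not hold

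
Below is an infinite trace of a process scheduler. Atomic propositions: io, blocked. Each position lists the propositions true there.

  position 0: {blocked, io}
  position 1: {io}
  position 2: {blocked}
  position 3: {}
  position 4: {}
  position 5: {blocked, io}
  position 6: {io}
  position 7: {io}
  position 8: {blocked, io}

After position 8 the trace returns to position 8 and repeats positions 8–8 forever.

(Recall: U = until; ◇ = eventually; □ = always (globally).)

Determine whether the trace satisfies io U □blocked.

Walking from position 0: at position 2, □blocked has not yet held and io fails, so io U □blocked is false.

Does not hold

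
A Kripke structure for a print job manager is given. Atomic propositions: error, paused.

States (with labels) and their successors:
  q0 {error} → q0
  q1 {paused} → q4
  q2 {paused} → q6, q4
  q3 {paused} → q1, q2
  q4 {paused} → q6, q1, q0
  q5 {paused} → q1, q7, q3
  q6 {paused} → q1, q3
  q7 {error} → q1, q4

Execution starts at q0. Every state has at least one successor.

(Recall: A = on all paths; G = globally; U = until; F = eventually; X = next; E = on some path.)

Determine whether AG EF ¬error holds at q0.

Does not hold

States satisfying EF ¬error: {q1, q2, q3, q4, q5, q6, q7}.
States satisfying AG EF ¬error: ∅.
q0 is reachable from q0 and violates EF ¬error, so AG fails at q0.
q0 ∉ Sat(AG EF ¬error).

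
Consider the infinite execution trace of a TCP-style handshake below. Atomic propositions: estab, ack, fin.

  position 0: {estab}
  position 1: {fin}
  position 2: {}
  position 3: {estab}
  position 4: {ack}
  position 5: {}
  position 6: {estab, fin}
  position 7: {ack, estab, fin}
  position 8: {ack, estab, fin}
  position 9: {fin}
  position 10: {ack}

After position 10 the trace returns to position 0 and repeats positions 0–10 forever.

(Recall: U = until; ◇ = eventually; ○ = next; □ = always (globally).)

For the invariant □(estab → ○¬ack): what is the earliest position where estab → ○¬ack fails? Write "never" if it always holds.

3

Check estab → ○¬ack at each position in order: 0 ✓, 1 ✓, 2 ✓.
At position 3 the labels are {estab} and the next position 4 has {ack}, so estab → ○¬ack is false there. This is the first violation.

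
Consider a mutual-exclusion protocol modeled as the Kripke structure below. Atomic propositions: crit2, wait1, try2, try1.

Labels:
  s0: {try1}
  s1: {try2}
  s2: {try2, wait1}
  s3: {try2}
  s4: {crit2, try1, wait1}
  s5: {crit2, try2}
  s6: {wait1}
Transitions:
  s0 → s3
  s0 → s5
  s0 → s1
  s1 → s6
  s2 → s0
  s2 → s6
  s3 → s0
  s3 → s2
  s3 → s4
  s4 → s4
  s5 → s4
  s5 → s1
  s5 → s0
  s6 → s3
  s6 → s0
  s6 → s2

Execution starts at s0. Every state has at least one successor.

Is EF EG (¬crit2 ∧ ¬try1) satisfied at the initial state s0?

States satisfying EG (¬crit2 ∧ ¬try1): {s1, s2, s3, s6}.
States satisfying EF EG (¬crit2 ∧ ¬try1): {s0, s1, s2, s3, s5, s6}.
Some path from s0 reaches a state where EG (¬crit2 ∧ ¬try1) holds.
s0 ∈ Sat(EF EG (¬crit2 ∧ ¬try1)).

Satisfied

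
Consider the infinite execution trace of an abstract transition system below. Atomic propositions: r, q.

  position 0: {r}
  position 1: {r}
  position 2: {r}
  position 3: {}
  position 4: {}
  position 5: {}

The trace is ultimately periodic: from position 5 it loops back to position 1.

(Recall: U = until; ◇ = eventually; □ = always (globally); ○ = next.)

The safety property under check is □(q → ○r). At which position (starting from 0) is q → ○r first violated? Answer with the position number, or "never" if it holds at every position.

q → ○r holds at every position 0..5, and those are all the positions the trace ever visits, so the invariant □(q → ○r) is never violated.

never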